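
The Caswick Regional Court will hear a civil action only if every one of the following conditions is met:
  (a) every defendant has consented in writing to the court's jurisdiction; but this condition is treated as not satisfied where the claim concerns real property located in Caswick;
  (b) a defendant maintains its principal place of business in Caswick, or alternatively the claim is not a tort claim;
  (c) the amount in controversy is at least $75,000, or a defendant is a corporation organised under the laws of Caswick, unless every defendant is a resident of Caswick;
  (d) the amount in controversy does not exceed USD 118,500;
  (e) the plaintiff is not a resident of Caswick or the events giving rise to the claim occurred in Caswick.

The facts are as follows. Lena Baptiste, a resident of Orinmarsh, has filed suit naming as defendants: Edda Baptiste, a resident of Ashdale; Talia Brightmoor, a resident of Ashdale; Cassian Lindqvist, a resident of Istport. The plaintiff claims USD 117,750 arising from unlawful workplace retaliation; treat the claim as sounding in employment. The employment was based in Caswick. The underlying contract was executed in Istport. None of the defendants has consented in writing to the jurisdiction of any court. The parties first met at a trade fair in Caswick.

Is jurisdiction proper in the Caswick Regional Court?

The Caswick Regional Court:
  (a) No such written consent has been filed. Not met.
  (b) The claim is an employment claim, not a tort claim, so one alternative holds. Met.
  (c) The amount in controversy is $117,750, which meets the USD 75,000 floor, which satisfies one of the alternatives. Condition met.
  (d) The amount in controversy is $117,750, within the USD 118,500 ceiling. Met.
  (e) The plaintiff resides in Orinmarsh, which is not Caswick, so this disjunct is met. Satisfied.
  → Not every requirement is met — no jurisdiction.

No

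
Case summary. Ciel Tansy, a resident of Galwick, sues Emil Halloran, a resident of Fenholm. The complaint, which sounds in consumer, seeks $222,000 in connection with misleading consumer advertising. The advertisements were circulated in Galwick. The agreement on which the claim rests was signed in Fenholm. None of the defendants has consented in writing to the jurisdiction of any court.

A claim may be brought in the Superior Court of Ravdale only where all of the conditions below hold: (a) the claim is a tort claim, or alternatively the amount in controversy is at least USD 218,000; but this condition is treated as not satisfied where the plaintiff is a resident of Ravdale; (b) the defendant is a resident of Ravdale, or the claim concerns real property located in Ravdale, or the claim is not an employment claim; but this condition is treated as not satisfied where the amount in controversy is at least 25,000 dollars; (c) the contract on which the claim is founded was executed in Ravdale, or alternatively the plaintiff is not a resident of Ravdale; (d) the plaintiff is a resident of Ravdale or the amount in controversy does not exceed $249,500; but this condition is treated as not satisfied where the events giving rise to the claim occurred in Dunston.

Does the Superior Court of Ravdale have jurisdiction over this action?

No

The Superior Court of Ravdale:
  (a) The amount in controversy is USD 222,000, which meets the 218,000 dollars floor — that alternative is enough. And the carve-out is inapplicable — the plaintiff resides in Galwick, not Ravdale. Met.
  (b) The claim is a consumer claim, not an employment claim, so one alternative holds. But the carve-out bites: the amount in controversy is USD 222,000, which meets the $25,000 floor. Fails.
  (c) The plaintiff resides in Galwick, which is not Ravdale, so this disjunct is met. Met.
  (d) The amount in controversy is USD 222,000, within the USD 249,500 ceiling — that alternative is enough. The exception is not triggered, since the operative events occurred in Galwick, not Dunston. Met.
  → No jurisdiction.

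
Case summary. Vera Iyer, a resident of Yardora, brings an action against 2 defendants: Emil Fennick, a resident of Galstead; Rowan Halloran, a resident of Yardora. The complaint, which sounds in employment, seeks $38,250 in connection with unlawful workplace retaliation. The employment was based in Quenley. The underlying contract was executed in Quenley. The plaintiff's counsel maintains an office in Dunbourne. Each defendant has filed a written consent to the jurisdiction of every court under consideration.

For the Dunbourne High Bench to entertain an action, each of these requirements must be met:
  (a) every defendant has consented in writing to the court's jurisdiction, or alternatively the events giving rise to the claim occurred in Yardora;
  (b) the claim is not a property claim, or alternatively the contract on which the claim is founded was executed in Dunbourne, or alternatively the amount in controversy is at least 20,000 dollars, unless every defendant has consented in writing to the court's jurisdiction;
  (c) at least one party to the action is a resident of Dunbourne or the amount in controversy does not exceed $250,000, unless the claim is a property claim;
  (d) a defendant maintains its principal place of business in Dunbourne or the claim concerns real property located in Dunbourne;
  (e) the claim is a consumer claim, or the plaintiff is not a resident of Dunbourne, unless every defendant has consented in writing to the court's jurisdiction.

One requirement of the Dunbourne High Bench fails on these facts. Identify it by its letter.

The Dunbourne High Bench:
  (a) Every defendant has filed written consent, which satisfies one of the alternatives. Satisfied.
  (b) The claim is an employment claim, not a property claim — that alternative is enough. Met.
  (c) The amount in controversy is $38,250, within the $250,000 ceiling — that alternative is enough. Condition met.
  (d) No defendant is a corporation; the claim does not concern real property — no alternative holds. Not satisfied.
  (e) The plaintiff resides in Yardora, which is not Dunbourne, so this disjunct is met. Satisfied.
Only condition (d) fails.

(d)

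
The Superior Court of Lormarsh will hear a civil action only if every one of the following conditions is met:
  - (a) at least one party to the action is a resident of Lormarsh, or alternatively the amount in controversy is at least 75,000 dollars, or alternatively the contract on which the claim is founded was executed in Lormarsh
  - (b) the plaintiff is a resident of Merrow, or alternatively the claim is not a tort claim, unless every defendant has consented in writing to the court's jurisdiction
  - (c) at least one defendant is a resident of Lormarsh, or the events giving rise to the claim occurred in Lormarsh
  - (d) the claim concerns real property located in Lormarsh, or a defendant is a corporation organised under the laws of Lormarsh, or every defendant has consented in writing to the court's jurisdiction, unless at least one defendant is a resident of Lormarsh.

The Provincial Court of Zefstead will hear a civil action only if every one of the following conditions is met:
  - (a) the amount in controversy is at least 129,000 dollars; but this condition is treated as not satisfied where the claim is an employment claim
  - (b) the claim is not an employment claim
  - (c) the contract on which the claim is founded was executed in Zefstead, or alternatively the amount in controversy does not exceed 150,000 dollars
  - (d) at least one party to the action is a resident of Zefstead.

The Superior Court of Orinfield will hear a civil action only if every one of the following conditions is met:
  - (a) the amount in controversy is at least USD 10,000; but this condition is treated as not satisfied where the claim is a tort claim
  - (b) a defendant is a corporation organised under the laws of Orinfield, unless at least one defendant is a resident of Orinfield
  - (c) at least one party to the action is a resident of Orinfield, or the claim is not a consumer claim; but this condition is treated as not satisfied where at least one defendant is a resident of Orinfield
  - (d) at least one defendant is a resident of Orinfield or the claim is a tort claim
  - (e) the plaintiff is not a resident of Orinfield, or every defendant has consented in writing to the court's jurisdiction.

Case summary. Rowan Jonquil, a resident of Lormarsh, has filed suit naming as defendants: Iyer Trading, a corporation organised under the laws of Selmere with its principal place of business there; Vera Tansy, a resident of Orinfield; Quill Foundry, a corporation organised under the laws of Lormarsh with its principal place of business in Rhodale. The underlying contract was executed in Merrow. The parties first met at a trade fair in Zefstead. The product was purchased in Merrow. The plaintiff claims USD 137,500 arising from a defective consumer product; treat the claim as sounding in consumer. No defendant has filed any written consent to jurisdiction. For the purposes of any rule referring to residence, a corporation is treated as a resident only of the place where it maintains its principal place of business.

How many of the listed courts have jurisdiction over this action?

The Superior Court of Lormarsh:
  (a) Rowan Jonquil resides in Lormarsh, so this disjunct is met. Condition met.
  (b) The claim is a consumer claim, not a tort claim, so this disjunct is met. Condition met.
  (c) No defendant resides in Lormarsh (they reside in Selmere, Orinfield, Rhodale); the operative events occurred in Merrow, not Lormarsh — none of the alternatives is met. Not met.
  (d) Quill Foundry is organised under the laws of Lormarsh, so this disjunct is met. Satisfied.
  → Not every requirement is met — no jurisdiction.
The Provincial Court of Zefstead:
  (a) The amount in controversy is $137,500, which meets the 129,000 dollars floor. And the carve-out is inapplicable — the claim is a consumer claim, not an employment claim. Satisfied.
  (b) The claim is a consumer claim, not an employment claim. Condition met.
  (c) The amount in controversy is USD 137,500, within the USD 150,000 ceiling — that alternative is enough. Condition met.
  (d) No party resides in Zefstead. Condition not met.
  → Not every requirement is met — no jurisdiction.
The Superior Court of Orinfield:
  (a) The amount in controversy is USD 137,500, which meets the 10,000 dollars floor. And the carve-out is inapplicable — the claim is a consumer claim, not a tort claim. Satisfied.
  (b) The corporate defendant(s) are organised in Lormarsh, Selmere, not Orinfield. However, Vera Tansy resides in Orinfield, so the 'unless' proviso supplies this condition. Met.
  (c) Vera Tansy resides in Orinfield, which satisfies one of the alternatives. But Vera Tansy resides in Orinfield, triggering the carve-out and defeating this condition. Not met.
  (d) Vera Tansy resides in Orinfield — that alternative is enough. Met.
  (e) The plaintiff resides in Lormarsh, which is not Orinfield, which satisfies one of the alternatives. Met.
  → No jurisdiction.
No court satisfies all of its conditions.

0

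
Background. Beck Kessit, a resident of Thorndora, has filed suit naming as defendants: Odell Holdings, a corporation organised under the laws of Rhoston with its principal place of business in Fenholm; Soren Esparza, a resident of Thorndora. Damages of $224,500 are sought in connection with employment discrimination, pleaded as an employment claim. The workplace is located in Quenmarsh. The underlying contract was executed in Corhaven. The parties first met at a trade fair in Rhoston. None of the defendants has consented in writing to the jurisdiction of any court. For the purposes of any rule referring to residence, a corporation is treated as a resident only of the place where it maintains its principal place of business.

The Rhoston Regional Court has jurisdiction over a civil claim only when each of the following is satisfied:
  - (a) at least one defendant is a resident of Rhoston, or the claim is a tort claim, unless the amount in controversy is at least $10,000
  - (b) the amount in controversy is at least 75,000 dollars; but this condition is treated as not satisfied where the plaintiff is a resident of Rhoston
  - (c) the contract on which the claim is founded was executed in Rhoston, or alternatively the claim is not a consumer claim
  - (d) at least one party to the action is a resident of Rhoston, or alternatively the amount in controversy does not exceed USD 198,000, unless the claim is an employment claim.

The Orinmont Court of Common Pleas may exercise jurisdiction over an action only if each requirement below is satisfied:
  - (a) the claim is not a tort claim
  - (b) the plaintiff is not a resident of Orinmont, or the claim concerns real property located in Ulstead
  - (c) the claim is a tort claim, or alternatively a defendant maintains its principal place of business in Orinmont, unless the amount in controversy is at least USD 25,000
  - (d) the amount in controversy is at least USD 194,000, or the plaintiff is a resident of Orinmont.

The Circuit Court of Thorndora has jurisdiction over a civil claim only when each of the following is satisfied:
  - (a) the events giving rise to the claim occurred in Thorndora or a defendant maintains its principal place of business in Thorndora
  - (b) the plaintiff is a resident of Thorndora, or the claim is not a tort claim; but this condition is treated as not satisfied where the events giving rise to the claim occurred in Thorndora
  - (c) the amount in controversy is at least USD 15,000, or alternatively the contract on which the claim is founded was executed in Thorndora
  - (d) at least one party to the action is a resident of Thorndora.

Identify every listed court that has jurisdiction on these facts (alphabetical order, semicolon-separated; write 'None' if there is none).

the Orinmont Court of Common Pleas; the Rhoston Regional Court

The Rhoston Regional Court:
  (a) No defendant resides in Rhoston (they reside in Fenholm, Thorndora); the claim is an employment claim, not a tort claim — none of the alternatives is met. But the amount in controversy is $224,500, which meets the 10,000 dollars floor, and the 'unless' clause therefore excuses the requirement. Satisfied.
  (b) The amount in controversy is $224,500, which meets the $75,000 floor. The exception is not triggered, since the plaintiff resides in Thorndora, not Rhoston. Met.
  (c) The claim is an employment claim, not a consumer claim — that alternative is enough. Met.
  (d) No party resides in Rhoston; the amount in controversy is 224,500 dollars, above the USD 198,000 ceiling — no alternative holds. But the claim is an employment claim, and the 'unless' clause therefore excuses the requirement. Met.
  → The court has jurisdiction.
The Orinmont Court of Common Pleas:
  (a) The claim is an employment claim, not a tort claim. Satisfied.
  (b) The plaintiff resides in Thorndora, which is not Orinmont, which satisfies one of the alternatives. Met.
  (c) The claim is an employment claim, not a tort claim; the corporate defendant(s) have their principal place of business in Fenholm, not Orinmont — every alternative fails. However, the amount in controversy is $224,500, which meets the $25,000 floor, so the 'unless' proviso supplies this condition. Condition met.
  (d) The amount in controversy is USD 224,500, which meets the USD 194,000 floor, so this disjunct is met. Satisfied.
  → Every requirement is satisfied — jurisdiction.
The Circuit Court of Thorndora:
  (a) The operative events occurred in Quenmarsh, not Thorndora; the corporate defendant(s) have their principal place of business in Fenholm, not Thorndora — every alternative fails. Fails.
  (b) The plaintiff resides in Thorndora, which satisfies one of the alternatives. And the carve-out is inapplicable — the operative events occurred in Quenmarsh, not Thorndora. Satisfied.
  (c) The amount in controversy is USD 224,500, which meets the USD 15,000 floor — that alternative is enough. Condition met.
  (d) Beck Kessit resides in Thorndora. Met.
  → The court lacks jurisdiction.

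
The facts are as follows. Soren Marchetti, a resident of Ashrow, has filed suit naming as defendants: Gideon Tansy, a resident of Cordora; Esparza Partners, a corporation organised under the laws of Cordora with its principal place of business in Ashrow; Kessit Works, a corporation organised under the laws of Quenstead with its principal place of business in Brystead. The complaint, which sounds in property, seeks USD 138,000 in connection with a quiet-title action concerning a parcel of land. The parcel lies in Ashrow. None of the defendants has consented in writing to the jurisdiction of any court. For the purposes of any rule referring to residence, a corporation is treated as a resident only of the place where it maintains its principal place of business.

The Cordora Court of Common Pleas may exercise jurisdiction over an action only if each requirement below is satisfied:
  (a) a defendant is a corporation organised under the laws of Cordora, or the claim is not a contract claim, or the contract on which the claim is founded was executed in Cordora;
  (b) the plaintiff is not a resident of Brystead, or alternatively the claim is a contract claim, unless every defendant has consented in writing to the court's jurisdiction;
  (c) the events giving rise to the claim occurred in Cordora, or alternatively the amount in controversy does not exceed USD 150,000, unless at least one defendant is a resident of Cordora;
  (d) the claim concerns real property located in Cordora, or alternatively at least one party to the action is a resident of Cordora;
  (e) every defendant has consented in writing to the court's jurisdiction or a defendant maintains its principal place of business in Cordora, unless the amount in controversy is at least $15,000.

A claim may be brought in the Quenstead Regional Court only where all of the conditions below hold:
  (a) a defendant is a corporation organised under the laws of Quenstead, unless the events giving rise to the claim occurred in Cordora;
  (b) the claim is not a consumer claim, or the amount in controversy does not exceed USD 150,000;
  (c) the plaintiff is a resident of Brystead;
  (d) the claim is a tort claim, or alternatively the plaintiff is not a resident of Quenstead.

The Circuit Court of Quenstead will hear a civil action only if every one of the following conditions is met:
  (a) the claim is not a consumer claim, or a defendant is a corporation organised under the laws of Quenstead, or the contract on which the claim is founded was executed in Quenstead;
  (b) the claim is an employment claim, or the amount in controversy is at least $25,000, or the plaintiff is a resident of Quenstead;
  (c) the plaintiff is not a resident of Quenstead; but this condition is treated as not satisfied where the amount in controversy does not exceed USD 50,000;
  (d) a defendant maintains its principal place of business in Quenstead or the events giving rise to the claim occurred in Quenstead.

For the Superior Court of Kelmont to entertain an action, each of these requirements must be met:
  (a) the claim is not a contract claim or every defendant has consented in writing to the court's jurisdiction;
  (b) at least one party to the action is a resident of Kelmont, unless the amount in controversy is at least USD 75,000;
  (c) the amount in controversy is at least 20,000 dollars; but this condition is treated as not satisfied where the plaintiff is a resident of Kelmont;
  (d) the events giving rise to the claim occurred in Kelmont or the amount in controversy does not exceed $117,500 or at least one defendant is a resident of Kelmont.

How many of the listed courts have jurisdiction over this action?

The Cordora Court of Common Pleas:
  (a) Esparza Partners is organised under the laws of Cordora, so this disjunct is met. Condition met.
  (b) The plaintiff resides in Ashrow, which is not Brystead, so this disjunct is met. Condition met.
  (c) The amount in controversy is $138,000, within the $150,000 ceiling — that alternative is enough. Satisfied.
  (d) Gideon Tansy resides in Cordora, which satisfies one of the alternatives. Condition met.
  (e) No such written consent has been filed; the corporate defendant(s) have their principal place of business in Ashrow, Brystead, not Cordora — every alternative fails. The proviso rescues it, though: the amount in controversy is USD 138,000, which meets the USD 15,000 floor. Condition met.
  → Every requirement is satisfied — jurisdiction.
The Quenstead Regional Court:
  (a) Kessit Works is organised under the laws of Quenstead. Condition met.
  (b) The claim is a property claim, not a consumer claim, so this disjunct is met. Satisfied.
  (c) The plaintiff resides in Ashrow, not Brystead. Not satisfied.
  (d) The plaintiff resides in Ashrow, which is not Quenstead, so this disjunct is met. Condition met.
  → At least one condition fails; no jurisdiction.
The Circuit Court of Quenstead:
  (a) The claim is a property claim, not a consumer claim — that alternative is enough. Condition met.
  (b) The amount in controversy is 138,000 dollars, which meets the $25,000 floor, so one alternative holds. Condition met.
  (c) The plaintiff resides in Ashrow, which is not Quenstead. The exception is not triggered, since the amount in controversy is 138,000 dollars, above the USD 50,000 ceiling. Met.
  (d) The corporate defendant(s) have their principal place of business in Ashrow, Brystead, not Quenstead; the operative events occurred in Ashrow, not Quenstead — none of the alternatives is met. Not satisfied.
  → No jurisdiction.
The Superior Court of Kelmont:
  (a) The claim is a property claim, not a contract claim, so one alternative holds. Condition met.
  (b) No party resides in Kelmont. But the amount in controversy is $138,000, which meets the 75,000 dollars floor, and the 'unless' clause therefore excuses the requirement. Condition met.
  (c) The amount in controversy is 138,000 dollars, which meets the 20,000 dollars floor. And the carve-out is inapplicable — the plaintiff resides in Ashrow, not Kelmont. Met.
  (d) The operative events occurred in Ashrow, not Kelmont; the amount in controversy is USD 138,000, above the $117,500 ceiling; no defendant resides in Kelmont (they reside in Cordora, Ashrow, Brystead) — every alternative fails. Condition not met.
  → No jurisdiction.
Courts with jurisdiction: the Cordora Court of Common Pleas — 1 in total.

1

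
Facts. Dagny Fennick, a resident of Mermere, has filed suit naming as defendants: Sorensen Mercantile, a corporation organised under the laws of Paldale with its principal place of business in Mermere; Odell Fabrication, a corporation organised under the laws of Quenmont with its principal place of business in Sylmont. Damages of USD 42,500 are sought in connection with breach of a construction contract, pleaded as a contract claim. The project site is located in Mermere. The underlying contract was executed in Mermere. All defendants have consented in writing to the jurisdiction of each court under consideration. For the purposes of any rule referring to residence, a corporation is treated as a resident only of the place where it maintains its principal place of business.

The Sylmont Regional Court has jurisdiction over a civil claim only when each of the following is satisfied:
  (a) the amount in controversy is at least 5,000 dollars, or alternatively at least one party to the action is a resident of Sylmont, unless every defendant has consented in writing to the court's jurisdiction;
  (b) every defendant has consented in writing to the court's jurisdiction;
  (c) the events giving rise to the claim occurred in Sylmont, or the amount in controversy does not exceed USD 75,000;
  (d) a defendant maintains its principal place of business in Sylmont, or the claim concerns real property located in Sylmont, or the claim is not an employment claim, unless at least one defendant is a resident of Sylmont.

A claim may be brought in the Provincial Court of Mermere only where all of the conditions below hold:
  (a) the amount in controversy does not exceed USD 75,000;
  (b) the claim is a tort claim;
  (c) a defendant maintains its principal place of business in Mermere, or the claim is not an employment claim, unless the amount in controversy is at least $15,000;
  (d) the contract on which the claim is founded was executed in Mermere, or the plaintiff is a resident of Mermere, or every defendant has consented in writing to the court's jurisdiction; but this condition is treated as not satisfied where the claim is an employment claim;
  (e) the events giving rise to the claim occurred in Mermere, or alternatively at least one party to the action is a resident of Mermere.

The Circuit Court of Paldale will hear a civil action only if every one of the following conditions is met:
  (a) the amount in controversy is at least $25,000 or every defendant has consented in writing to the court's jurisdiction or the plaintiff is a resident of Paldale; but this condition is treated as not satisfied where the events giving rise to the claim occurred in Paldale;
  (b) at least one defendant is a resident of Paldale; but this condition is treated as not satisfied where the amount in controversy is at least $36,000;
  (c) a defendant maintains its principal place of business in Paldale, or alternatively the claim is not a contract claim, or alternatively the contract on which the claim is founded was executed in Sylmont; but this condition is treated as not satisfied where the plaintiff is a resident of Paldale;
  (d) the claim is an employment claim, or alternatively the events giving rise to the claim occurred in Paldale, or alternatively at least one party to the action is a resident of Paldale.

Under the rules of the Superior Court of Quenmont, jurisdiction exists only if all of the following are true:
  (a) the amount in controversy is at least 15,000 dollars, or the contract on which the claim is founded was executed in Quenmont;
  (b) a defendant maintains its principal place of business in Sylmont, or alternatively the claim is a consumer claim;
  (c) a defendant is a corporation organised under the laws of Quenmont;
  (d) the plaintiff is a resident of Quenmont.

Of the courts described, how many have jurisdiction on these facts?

The Sylmont Regional Court:
  (a) The amount in controversy is USD 42,500, which meets the $5,000 floor, which satisfies one of the alternatives. Met.
  (b) Every defendant has filed written consent. Condition met.
  (c) The amount in controversy is USD 42,500, within the 75,000 dollars ceiling, so one alternative holds. Met.
  (d) Odell Fabrication has its principal place of business in Sylmont — that alternative is enough. Condition met.
  → Every requirement is satisfied — jurisdiction.
The Provincial Court of Mermere:
  (a) The amount in controversy is $42,500, within the USD 75,000 ceiling. Condition met.
  (b) The claim is a contract claim, not a tort claim. Condition not met.
  (c) Sorensen Mercantile has its principal place of business in Mermere, which satisfies one of the alternatives. Condition met.
  (d) The contract was executed in Mermere, so this disjunct is met. The exception is not triggered, since the claim is a contract claim, not an employment claim. Satisfied.
  (e) The operative events occurred in Mermere, so this disjunct is met. Met.
  → The court lacks jurisdiction.
The Circuit Court of Paldale:
  (a) The amount in controversy is USD 42,500, which meets the 25,000 dollars floor, so this disjunct is met. The exception is not triggered, since the operative events occurred in Mermere, not Paldale. Met.
  (b) No defendant resides in Paldale (they reside in Mermere, Sylmont). Condition not met.
  (c) The corporate defendant(s) have their principal place of business in Mermere, Sylmont, not Paldale; the claim is a contract claim; the contract was executed in Mermere, not Sylmont — every alternative fails. Not satisfied.
  (d) The claim is a contract claim, not an employment claim; the operative events occurred in Mermere, not Paldale; no party resides in Paldale — every alternative fails. Fails.
  → At least one condition fails; no jurisdiction.
The Superior Court of Quenmont:
  (a) The amount in controversy is $42,500, which meets the USD 15,000 floor — that alternative is enough. Met.
  (b) Odell Fabrication has its principal place of business in Sylmont — that alternative is enough. Met.
  (c) Odell Fabrication is organised under the laws of Quenmont. Met.
  (d) The plaintiff resides in Mermere, not Quenmont. Condition not met.
  → The court lacks jurisdiction.
Courts with jurisdiction: the Sylmont Regional Court — 1 in total.

1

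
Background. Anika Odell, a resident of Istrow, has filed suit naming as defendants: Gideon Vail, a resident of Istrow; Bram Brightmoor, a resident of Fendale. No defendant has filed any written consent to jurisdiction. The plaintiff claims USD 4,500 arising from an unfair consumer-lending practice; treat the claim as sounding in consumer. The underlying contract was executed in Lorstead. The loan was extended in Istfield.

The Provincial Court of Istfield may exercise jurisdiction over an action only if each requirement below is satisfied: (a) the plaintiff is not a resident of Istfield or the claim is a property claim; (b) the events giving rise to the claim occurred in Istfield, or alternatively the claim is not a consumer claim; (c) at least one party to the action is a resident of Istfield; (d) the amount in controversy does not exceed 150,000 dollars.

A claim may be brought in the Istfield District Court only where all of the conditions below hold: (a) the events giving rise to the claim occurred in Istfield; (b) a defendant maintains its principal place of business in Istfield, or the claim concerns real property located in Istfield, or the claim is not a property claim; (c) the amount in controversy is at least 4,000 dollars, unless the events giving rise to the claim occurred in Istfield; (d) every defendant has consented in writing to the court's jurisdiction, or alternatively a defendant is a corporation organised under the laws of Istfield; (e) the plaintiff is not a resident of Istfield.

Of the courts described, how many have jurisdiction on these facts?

The Provincial Court of Istfield:
  (a) The plaintiff resides in Istrow, which is not Istfield — that alternative is enough. Satisfied.
  (b) The operative events occurred in Istfield, which satisfies one of the alternatives. Satisfied.
  (c) No party resides in Istfield. Fails.
  (d) The amount in controversy is USD 4,500, within the USD 150,000 ceiling. Satisfied.
  → The court lacks jurisdiction.
The Istfield District Court:
  (a) The operative events occurred in Istfield. Met.
  (b) The claim is a consumer claim, not a property claim, which satisfies one of the alternatives. Met.
  (c) The amount in controversy is 4,500 dollars, which meets the $4,000 floor. Met.
  (d) No such written consent has been filed; no defendant is a corporation — every alternative fails. Not satisfied.
  (e) The plaintiff resides in Istrow, which is not Istfield. Condition met.
  → Not every requirement is met — no jurisdiction.
No court satisfies all of its conditions.

0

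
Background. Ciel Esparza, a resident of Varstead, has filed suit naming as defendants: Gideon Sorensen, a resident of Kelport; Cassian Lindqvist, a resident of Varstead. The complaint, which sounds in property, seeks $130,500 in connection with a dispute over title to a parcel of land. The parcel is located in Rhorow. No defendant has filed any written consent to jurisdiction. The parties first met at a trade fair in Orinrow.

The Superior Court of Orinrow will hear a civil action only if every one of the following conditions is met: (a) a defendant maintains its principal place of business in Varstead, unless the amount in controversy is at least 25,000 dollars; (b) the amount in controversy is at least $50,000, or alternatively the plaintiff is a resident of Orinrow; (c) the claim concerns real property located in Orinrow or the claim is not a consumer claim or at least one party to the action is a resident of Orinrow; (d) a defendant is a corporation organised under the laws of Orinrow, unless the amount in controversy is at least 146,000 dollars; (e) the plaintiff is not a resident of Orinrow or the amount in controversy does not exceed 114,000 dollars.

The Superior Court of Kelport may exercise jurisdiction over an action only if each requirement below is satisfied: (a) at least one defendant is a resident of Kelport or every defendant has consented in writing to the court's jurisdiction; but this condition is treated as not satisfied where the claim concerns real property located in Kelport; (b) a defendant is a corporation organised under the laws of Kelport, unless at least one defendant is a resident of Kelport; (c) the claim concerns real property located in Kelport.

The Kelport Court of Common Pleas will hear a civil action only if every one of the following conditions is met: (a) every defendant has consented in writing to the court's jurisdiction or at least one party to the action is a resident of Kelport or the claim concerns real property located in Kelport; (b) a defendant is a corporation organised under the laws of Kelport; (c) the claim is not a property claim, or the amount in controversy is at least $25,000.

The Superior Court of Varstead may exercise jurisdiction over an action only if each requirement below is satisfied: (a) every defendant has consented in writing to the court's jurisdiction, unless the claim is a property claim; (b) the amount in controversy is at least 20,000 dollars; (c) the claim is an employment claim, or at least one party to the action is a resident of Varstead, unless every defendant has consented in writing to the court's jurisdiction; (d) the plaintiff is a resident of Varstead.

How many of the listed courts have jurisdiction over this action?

The Superior Court of Orinrow:
  (a) No defendant is a corporation. However, the amount in controversy is 130,500 dollars, which meets the USD 25,000 floor, so the 'unless' proviso supplies this condition. Satisfied.
  (b) The amount in controversy is 130,500 dollars, which meets the USD 50,000 floor — that alternative is enough. Met.
  (c) The claim is a property claim, not a consumer claim — that alternative is enough. Satisfied.
  (d) No defendant is a corporation. The proviso offers no rescue either, since the amount in controversy is USD 130,500, below the 146,000 dollars floor. Not satisfied.
  (e) The plaintiff resides in Varstead, which is not Orinrow, so one alternative holds. Satisfied.
  → No jurisdiction.
The Superior Court of Kelport:
  (a) Gideon Sorensen resides in Kelport, which satisfies one of the alternatives. And the carve-out is inapplicable — the property lies in Rhorow, not Kelport. Satisfied.
  (b) No defendant is a corporation. The proviso rescues it, though: Gideon Sorensen resides in Kelport. Condition met.
  (c) The property lies in Rhorow, not Kelport. Not satisfied.
  → Not every requirement is met — no jurisdiction.
The Kelport Court of Common Pleas:
  (a) Gideon Sorensen resides in Kelport, so this disjunct is met. Satisfied.
  (b) No defendant is a corporation. Condition not met.
  (c) The amount in controversy is 130,500 dollars, which meets the $25,000 floor, so one alternative holds. Condition met.
  → The court lacks jurisdiction.
The Superior Court of Varstead:
  (a) No such written consent has been filed. But the claim is a property claim, and the 'unless' clause therefore excuses the requirement. Met.
  (b) The amount in controversy is USD 130,500, which meets the 20,000 dollars floor. Met.
  (c) Ciel Esparza resides in Varstead, so this disjunct is met. Met.
  (d) The plaintiff resides in Varstead. Condition met.
  → The court has jurisdiction.
Courts with jurisdiction: the Superior Court of Varstead — 1 in total.

1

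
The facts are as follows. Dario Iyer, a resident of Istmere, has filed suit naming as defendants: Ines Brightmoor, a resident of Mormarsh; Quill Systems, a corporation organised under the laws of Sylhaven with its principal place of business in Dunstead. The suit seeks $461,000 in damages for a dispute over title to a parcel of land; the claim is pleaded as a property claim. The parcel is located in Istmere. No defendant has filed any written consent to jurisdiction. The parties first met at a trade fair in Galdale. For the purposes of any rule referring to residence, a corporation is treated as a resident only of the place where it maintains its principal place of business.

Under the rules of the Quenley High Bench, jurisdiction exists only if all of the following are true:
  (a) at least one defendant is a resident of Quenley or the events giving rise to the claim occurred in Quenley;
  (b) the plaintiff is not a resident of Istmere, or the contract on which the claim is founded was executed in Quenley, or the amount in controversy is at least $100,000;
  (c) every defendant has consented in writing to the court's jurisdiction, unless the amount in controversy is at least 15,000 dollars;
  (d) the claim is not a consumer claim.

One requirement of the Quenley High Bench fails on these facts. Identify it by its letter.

The Quenley High Bench:
  (a) No defendant resides in Quenley (they reside in Mormarsh, Dunstead); the operative events occurred in Istmere, not Quenley — no alternative holds. Condition not met.
  (b) The amount in controversy is 461,000 dollars, which meets the $100,000 floor, so this disjunct is met. Satisfied.
  (c) No such written consent has been filed. But the amount in controversy is 461,000 dollars, which meets the 15,000 dollars floor, and the 'unless' clause therefore excuses the requirement. Condition met.
  (d) The claim is a property claim, not a consumer claim. Condition met.
Only condition (a) fails.

(a)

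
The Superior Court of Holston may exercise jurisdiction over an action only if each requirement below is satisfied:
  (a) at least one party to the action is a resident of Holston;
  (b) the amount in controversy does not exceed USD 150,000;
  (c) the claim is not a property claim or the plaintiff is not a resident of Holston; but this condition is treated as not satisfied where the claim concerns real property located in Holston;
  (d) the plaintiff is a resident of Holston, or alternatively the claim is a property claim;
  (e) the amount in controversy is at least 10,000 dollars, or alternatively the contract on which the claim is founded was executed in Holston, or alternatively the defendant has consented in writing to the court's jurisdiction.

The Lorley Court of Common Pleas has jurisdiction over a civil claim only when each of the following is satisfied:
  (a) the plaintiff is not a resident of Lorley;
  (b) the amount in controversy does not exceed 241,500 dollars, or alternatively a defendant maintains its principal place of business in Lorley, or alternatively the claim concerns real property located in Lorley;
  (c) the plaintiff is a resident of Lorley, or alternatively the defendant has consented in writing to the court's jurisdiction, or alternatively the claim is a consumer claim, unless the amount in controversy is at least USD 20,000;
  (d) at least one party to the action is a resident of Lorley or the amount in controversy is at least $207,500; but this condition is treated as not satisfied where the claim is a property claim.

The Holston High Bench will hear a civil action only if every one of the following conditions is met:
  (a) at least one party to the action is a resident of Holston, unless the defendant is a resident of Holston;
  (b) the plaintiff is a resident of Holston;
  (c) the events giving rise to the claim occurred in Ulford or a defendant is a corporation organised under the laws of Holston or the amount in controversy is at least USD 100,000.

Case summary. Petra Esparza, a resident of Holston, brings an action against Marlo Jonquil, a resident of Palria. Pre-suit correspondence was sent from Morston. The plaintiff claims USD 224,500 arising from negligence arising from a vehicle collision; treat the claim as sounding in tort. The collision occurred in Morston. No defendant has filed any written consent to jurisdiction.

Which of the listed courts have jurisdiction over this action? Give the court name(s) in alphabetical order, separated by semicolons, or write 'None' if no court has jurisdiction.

the Holston High Bench; the Lorley Court of Common Pleas

The Superior Court of Holston:
  (a) Petra Esparza resides in Holston. Satisfied.
  (b) The amount in controversy is $224,500, above the 150,000 dollars ceiling. Not satisfied.
  (c) The claim is a tort claim, not a property claim — that alternative is enough. And the carve-out is inapplicable — the claim does not concern real property. Condition met.
  (d) The plaintiff resides in Holston — that alternative is enough. Condition met.
  (e) The amount in controversy is 224,500 dollars, which meets the $10,000 floor, so this disjunct is met. Satisfied.
  → The court lacks jurisdiction.
The Lorley Court of Common Pleas:
  (a) The plaintiff resides in Holston, which is not Lorley. Satisfied.
  (b) The amount in controversy is 224,500 dollars, within the 241,500 dollars ceiling, so one alternative holds. Met.
  (c) The plaintiff resides in Holston, not Lorley; no such written consent has been filed; the claim is a tort claim, not a consumer claim — every alternative fails. The proviso rescues it, though: the amount in controversy is 224,500 dollars, which meets the $20,000 floor. Condition met.
  (d) The amount in controversy is 224,500 dollars, which meets the $207,500 floor, which satisfies one of the alternatives. The carve-out does not apply: the claim is a tort claim, not a property claim. Condition met.
  → All conditions met; jurisdiction exists.
The Holston High Bench:
  (a) Petra Esparza resides in Holston. Met.
  (b) The plaintiff resides in Holston. Satisfied.
  (c) The amount in controversy is $224,500, which meets the USD 100,000 floor, so one alternative holds. Satisfied.
  → All conditions met; jurisdiction exists.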